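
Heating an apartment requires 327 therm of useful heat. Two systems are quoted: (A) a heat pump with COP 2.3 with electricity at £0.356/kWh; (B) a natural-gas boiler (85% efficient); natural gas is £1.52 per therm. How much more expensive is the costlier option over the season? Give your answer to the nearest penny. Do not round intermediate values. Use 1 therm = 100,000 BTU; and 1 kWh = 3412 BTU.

Heat load = 327 therm × 100,000 = 32,700,000 BTU
Gas: input = 32,700,000 / 0.85 = 38,470,588 BTU = 384.7 therm → 384.7 × £1.52 = £584.75
Heat pump: 32,700,000 BTU / 3412 = 9,584 kWh heat; / 2.3 = 4,167 kWh in → × £0.356 = £1,483.41
Difference = |£584.75 − £1,483.41| = £898.66

£898.66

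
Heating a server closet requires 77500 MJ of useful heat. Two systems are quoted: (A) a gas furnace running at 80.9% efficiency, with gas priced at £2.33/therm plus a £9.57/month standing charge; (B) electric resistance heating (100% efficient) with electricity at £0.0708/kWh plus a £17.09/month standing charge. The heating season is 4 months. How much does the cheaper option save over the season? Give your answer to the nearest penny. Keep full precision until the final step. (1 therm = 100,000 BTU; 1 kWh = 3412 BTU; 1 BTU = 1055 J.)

£561.32

Heat load = 77500 MJ = 77,500,000,000 J / 1055 = 73,459,716 BTU
Gas: input = 73,459,716 / 0.809 = 90,803,110 BTU = 908 therm → 908 × £2.33 = £2,115.71; + 4 × £9.57 standing = £2,153.99
Electric: 73,459,716 BTU / 3412 = 21,530 kWh → × £0.0708 = £1,524.31; + 4 × £17.09 standing = £1,592.67
Difference = |£2,153.99 − £1,592.67| = £561.32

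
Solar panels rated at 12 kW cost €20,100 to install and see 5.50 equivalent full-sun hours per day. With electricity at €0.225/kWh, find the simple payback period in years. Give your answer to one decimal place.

3.7 years

Daily generation = 12 kW × 5.50 h = 66 kWh
Annual generation = 66 × 365 = 24090 kWh
Annual savings = 24090 × €0.225 = €5,420.25
Payback = €20,100 / €5,420.25 = 3.71 years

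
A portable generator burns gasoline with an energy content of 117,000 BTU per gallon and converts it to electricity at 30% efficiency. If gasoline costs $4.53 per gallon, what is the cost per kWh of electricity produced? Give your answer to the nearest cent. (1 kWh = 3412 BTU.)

$0.44

Electrical output per gallon = 117,000 BTU × 0.30 / 3412 BTU/kWh = 10.29 kWh
Cost per kWh = $4.53 / 10.29 kWh = $0.440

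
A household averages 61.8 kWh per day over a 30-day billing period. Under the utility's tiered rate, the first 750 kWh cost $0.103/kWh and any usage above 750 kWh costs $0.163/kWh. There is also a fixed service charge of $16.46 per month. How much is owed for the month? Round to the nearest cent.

Usage = 61.8 kWh/day × 30 days = 1854 kWh
First 750 kWh × $0.103 = $77.25
Remaining 1104 kWh × $0.163 = $179.95
Energy charge = $257.20; + service $16.46 = $273.66

$273.66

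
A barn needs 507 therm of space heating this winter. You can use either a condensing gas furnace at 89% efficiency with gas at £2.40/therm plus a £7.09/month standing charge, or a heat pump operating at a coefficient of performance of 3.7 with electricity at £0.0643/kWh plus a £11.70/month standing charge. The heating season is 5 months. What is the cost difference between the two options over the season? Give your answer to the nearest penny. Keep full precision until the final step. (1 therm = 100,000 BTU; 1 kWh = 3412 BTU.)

Heat load = 507 therm × 100,000 = 50,700,000 BTU
Gas: input = 50,700,000 / 0.89 = 56,966,292 BTU = 569.7 therm → 569.7 × £2.40 = £1,367.19; + 5 × £7.09 standing = £1,402.64
Heat pump: 50,700,000 BTU / 3412 = 14,860 kWh heat; / 3.7 = 4,016 kWh in → × £0.0643 = £258.23; + 5 × £11.70 standing = £316.73
Difference = |£1,402.64 − £316.73| = £1,085.91

£1085.91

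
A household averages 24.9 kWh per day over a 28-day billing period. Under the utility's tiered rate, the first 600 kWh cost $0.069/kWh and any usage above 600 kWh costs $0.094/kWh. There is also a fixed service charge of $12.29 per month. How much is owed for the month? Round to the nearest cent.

Usage = 24.9 kWh/day × 28 days = 697.2 kWh
First 600 kWh × $0.069 = $41.40
Remaining 97.2 kWh × $0.094 = $9.14
Energy charge = $50.54; + service $12.29 = $62.83

$62.83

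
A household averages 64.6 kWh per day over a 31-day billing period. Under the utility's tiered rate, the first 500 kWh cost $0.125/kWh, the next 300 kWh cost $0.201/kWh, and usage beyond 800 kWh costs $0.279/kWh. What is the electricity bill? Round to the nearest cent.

Usage = 64.6 kWh/day × 31 days = 2002.6 kWh
First 500 kWh × $0.125 = $62.50
Next 300 kWh × $0.201 = $60.30
Remaining 1202.6 kWh × $0.279 = $335.53
Total = $458.33

$458.33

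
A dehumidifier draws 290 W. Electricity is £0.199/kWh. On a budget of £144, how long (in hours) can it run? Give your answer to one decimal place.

Energy budget = £144 / £0.199 per kWh = 723.6 kWh = 723,618 Wh
Runtime = 723,618 Wh / 290 W = 2,495 h

2495.2 h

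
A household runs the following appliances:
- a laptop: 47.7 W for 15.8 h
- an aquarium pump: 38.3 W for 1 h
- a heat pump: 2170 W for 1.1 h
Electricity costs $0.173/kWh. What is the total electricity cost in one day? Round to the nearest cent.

$0.55

laptop: 47.7 W × 15.8 h = 754 Wh = 0.7537 kWh
aquarium pump: 38.3 W × 1 h = 38 Wh = 0.0383 kWh
heat pump: 2170 W × 1.1 h = 2,387 Wh = 2.387 kWh
Total energy = 0.7537 + 0.0383 + 2.387 = 3.179 kWh
Cost = 3.179 kWh × $0.173 = $0.55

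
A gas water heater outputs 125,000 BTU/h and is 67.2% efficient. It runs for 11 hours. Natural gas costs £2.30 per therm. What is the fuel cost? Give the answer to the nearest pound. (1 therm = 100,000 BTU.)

£47

Heat delivered = 125,000 BTU/h × 11 h = 1,375,000 BTU
Gas input = 1,375,000 / 0.672 = 2,046,131 BTU
= 2,046,131 / 100,000 = 20.46 therm
Cost = 20.46 × £2.30/therm = £47.06 ≈ £47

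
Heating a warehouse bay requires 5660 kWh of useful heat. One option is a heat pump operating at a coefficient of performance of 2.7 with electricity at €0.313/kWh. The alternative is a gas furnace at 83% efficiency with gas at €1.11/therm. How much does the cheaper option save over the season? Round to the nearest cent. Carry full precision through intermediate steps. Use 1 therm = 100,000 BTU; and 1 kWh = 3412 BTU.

Heat load = 5660 kWh × 3412 = 19,311,920 BTU
Gas: input = 19,311,920 / 0.83 = 23,267,373 BTU = 232.7 therm → 232.7 × €1.11 = €258.27
Heat pump: 19,311,920 BTU / 3412 = 5,660 kWh heat; / 2.7 = 2,096 kWh in → × €0.313 = €656.14
Difference = |€258.27 − €656.14| = €397.87

€397.87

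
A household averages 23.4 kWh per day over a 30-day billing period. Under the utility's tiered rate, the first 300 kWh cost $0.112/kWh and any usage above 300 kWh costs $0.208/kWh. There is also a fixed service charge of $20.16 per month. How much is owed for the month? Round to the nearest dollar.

$137

Usage = 23.4 kWh/day × 30 days = 702 kWh
First 300 kWh × $0.112 = $33.60
Remaining 402 kWh × $0.208 = $83.62
Energy charge = $117.22; + service $20.16 = $137.38 ≈ $137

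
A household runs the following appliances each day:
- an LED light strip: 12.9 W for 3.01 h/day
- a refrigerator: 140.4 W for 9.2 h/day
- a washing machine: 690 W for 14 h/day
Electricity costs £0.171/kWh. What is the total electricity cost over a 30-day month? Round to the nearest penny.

LED light strip: 12.9 W × 3.01 h × 30 d = 1,165 Wh = 1.165 kWh
refrigerator: 140.4 W × 9.2 h × 30 d = 38,750 Wh = 38.75 kWh
washing machine: 690 W × 14 h × 30 d = 289,800 Wh = 289.8 kWh
Total energy = 1.165 + 38.75 + 289.8 = 329.7 kWh
Cost = 329.7 kWh × £0.171 = £56.38

£56.38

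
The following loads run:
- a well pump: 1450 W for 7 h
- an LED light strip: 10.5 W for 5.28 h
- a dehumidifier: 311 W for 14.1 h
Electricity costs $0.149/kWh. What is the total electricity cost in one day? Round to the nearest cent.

$2.17

well pump: 1450 W × 7 h = 10,150 Wh = 10.15 kWh
LED light strip: 10.5 W × 5.28 h = 55 Wh = 0.05544 kWh
dehumidifier: 311 W × 14.1 h = 4,385 Wh = 4.385 kWh
Total energy = 10.15 + 0.05544 + 4.385 = 14.59 kWh
Cost = 14.59 kWh × $0.149 = $2.17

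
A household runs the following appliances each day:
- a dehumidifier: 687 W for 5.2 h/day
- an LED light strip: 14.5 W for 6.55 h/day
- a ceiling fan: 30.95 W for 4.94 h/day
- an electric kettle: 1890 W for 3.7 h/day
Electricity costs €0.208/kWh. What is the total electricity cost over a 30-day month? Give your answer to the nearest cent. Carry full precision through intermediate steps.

dehumidifier: 687 W × 5.2 h × 30 d = 107,172 Wh = 107.2 kWh
LED light strip: 14.5 W × 6.55 h × 30 d = 2,849 Wh = 2.849 kWh
ceiling fan: 30.95 W × 4.94 h × 30 d = 4,587 Wh = 4.587 kWh
electric kettle: 1890 W × 3.7 h × 30 d = 209,790 Wh = 209.8 kWh
Total energy = 107.2 + 2.849 + 4.587 + 209.8 = 324.4 kWh
Cost = 324.4 kWh × €0.208 = €67.47

€67.47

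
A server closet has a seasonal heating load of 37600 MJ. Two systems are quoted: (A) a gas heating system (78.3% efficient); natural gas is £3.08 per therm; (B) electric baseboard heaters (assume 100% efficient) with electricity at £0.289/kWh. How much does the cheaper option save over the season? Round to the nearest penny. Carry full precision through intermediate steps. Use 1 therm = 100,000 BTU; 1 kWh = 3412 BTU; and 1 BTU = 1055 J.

Heat load = 37600 MJ = 37,600,000,000 J / 1055 = 35,639,810 BTU
Gas: input = 35,639,810 / 0.783 = 45,516,999 BTU = 455.2 therm → 455.2 × £3.08 = £1,401.92
Electric: 35,639,810 BTU / 3412 = 10,450 kWh → × £0.289 = £3,018.73
Difference = |£1,401.92 − £3,018.73| = £1,616.81

£1616.81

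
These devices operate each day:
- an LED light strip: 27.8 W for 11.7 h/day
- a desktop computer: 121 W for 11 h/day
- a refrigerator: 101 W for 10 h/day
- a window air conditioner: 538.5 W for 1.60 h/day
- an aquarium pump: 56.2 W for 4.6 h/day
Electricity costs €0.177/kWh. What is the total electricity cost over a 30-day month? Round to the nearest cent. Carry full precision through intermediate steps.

€20.11

LED light strip: 27.8 W × 11.7 h × 30 d = 9,758 Wh = 9.758 kWh
desktop computer: 121 W × 11 h × 30 d = 39,930 Wh = 39.93 kWh
refrigerator: 101 W × 10 h × 30 d = 30,300 Wh = 30.3 kWh
window air conditioner: 538.5 W × 1.60 h × 30 d = 25,848 Wh = 25.85 kWh
aquarium pump: 56.2 W × 4.6 h × 30 d = 7,756 Wh = 7.756 kWh
Total energy = 9.758 + 39.93 + 30.3 + 25.85 + 7.756 = 113.6 kWh
Cost = 113.6 kWh × €0.177 = €20.11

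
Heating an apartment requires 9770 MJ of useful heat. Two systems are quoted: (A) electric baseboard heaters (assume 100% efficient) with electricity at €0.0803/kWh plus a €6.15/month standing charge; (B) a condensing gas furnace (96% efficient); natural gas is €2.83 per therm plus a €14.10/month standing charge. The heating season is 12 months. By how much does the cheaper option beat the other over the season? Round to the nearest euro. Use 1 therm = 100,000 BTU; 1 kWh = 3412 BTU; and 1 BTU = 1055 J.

Heat load = 9770 MJ = 9,770,000,000 J / 1055 = 9,260,664 BTU
Gas: input = 9,260,664 / 0.96 = 9,646,524 BTU = 96.47 therm → 96.47 × €2.83 = €273.00; + 12 × €14.10 standing = €442.20
Electric: 9,260,664 BTU / 3412 = 2,714 kWh → × €0.0803 = €217.95; + 12 × €6.15 standing = €291.75
Difference = |€442.20 − €291.75| = €150.45 ≈ €150

€150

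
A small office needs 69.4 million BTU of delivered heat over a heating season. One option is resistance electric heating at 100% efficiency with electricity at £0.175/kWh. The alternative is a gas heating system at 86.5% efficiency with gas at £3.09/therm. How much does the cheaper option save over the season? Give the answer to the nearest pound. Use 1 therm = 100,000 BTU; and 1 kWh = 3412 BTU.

Heat load = 69.4 × 10⁶ BTU = 69,400,000 BTU
Gas: input = 69,400,000 / 0.865 = 80,231,214 BTU = 802.3 therm → 802.3 × £3.09 = £2,479.14
Electric: 69,400,000 BTU / 3412 = 20,340 kWh → × £0.175 = £3,559.50
Difference = |£2,479.14 − £3,559.50| = £1,080.35 ≈ £1080

£1080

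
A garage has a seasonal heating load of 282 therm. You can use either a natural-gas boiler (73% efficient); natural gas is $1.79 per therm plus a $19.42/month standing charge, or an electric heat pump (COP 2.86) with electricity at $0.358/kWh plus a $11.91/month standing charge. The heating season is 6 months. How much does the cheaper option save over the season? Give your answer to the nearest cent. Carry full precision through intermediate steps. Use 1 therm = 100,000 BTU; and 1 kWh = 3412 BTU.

$298.02

Heat load = 282 therm × 100,000 = 28,200,000 BTU
Gas: input = 28,200,000 / 0.73 = 38,630,137 BTU = 386.3 therm → 386.3 × $1.79 = $691.48; + 6 × $19.42 standing = $808.00
Heat pump: 28,200,000 BTU / 3412 = 8,265 kWh heat; / 2.86 = 2,890 kWh in → × $0.358 = $1,034.56; + 6 × $11.91 standing = $1,106.02
Difference = |$808.00 − $1,106.02| = $298.02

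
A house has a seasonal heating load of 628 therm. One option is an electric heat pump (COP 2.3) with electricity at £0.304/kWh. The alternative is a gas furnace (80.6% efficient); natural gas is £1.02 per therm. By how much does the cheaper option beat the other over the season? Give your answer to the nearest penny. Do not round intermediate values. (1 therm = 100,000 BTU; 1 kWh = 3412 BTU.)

Heat load = 628 therm × 100,000 = 62,800,000 BTU
Gas: input = 62,800,000 / 0.806 = 77,915,633 BTU = 779.2 therm → 779.2 × £1.02 = £794.74
Heat pump: 62,800,000 BTU / 3412 = 18,410 kWh heat; / 2.3 = 8,002 kWh in → × £0.304 = £2,432.74
Difference = |£794.74 − £2,432.74| = £1,638.00

£1638.00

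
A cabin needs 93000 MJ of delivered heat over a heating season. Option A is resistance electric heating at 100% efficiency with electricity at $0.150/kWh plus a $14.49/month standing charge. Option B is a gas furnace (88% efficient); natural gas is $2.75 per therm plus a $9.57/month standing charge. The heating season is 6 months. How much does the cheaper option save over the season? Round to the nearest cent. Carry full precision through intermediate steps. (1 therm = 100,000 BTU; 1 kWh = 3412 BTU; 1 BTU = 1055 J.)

Heat load = 93000 MJ = 93,000,000,000 J / 1055 = 88,151,659 BTU
Gas: input = 88,151,659 / 0.88 = 100,172,340 BTU = 1,002 therm → 1,002 × $2.75 = $2,754.74; + 6 × $9.57 standing = $2,812.16
Electric: 88,151,659 BTU / 3412 = 25,840 kWh → × $0.150 = $3,875.37; + 6 × $14.49 standing = $3,962.31
Difference = |$2,812.16 − $3,962.31| = $1,150.15

$1150.15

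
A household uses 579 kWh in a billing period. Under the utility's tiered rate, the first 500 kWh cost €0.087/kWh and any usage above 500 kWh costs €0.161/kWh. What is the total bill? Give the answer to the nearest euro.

€56

First 500 kWh × €0.087 = €43.50
Remaining 79 kWh × €0.161 = €12.72
Total = €56.22 ≈ €56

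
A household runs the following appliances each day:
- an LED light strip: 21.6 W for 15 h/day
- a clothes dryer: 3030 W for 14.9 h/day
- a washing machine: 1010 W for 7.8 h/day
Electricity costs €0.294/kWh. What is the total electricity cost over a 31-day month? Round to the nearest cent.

€486.22

LED light strip: 21.6 W × 15 h × 31 d = 10,044 Wh = 10.04 kWh
clothes dryer: 3030 W × 14.9 h × 31 d = 1,399,557 Wh = 1,400 kWh
washing machine: 1010 W × 7.8 h × 31 d = 244,218 Wh = 244.2 kWh
Total energy = 10.04 + 1,400 + 244.2 = 1,654 kWh
Cost = 1,654 kWh × €0.294 = €486.22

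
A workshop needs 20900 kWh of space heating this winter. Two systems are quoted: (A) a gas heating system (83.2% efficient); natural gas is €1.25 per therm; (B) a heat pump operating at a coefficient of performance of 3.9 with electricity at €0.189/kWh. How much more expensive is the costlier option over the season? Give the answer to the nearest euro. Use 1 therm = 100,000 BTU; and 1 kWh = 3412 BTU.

€59

Heat load = 20900 kWh × 3412 = 71,310,800 BTU
Gas: input = 71,310,800 / 0.832 = 85,710,096 BTU = 857.1 therm → 857.1 × €1.25 = €1,071.38
Heat pump: 71,310,800 BTU / 3412 = 20,900 kWh heat; / 3.9 = 5,359 kWh in → × €0.189 = €1,012.85
Difference = |€1,071.38 − €1,012.85| = €58.53 ≈ €59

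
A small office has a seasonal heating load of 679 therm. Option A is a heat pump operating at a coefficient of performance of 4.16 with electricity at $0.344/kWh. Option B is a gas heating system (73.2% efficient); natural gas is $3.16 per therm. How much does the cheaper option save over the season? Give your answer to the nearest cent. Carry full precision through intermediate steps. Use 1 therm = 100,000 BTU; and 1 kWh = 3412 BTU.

$1285.60

Heat load = 679 therm × 100,000 = 67,900,000 BTU
Gas: input = 67,900,000 / 0.732 = 92,759,563 BTU = 927.6 therm → 927.6 × $3.16 = $2,931.20
Heat pump: 67,900,000 BTU / 3412 = 19,900 kWh heat; / 4.16 = 4,784 kWh in → × $0.344 = $1,645.61
Difference = |$2,931.20 − $1,645.61| = $1,285.60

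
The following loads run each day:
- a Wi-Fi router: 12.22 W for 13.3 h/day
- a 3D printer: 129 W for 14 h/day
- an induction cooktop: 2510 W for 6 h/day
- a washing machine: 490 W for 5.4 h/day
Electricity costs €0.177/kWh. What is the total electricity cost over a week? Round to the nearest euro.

Wi-Fi router: 12.22 W × 13.3 h × 7 d = 1,138 Wh = 1.138 kWh
3D printer: 129 W × 14 h × 7 d = 12,642 Wh = 12.64 kWh
induction cooktop: 2510 W × 6 h × 7 d = 105,420 Wh = 105.4 kWh
washing machine: 490 W × 5.4 h × 7 d = 18,522 Wh = 18.52 kWh
Total energy = 1.138 + 12.64 + 105.4 + 18.52 = 137.7 kWh
Cost = 137.7 kWh × €0.177 = €24.38 ≈ €24

€24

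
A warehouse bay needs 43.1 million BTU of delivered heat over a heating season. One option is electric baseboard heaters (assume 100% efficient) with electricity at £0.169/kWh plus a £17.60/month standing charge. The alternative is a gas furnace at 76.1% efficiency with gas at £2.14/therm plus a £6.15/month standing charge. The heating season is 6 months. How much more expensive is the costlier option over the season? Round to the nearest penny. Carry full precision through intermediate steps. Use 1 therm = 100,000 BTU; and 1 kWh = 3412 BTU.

£991.48

Heat load = 43.1 × 10⁶ BTU = 43,100,000 BTU
Gas: input = 43,100,000 / 0.761 = 56,636,005 BTU = 566.4 therm → 566.4 × £2.14 = £1,212.01; + 6 × £6.15 standing = £1,248.91
Electric: 43,100,000 BTU / 3412 = 12,630 kWh → × £0.169 = £2,134.79; + 6 × £17.60 standing = £2,240.39
Difference = |£1,248.91 − £2,240.39| = £991.48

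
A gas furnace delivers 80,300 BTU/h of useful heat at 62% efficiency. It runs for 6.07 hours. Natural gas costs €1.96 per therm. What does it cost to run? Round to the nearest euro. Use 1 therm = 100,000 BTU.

Heat delivered = 80,300 BTU/h × 6.07 h = 487,421 BTU
Gas input = 487,421 / 0.62 = 786,163 BTU
= 786,163 / 100,000 = 7.862 therm
Cost = 7.862 × €1.96/therm = €15.41 ≈ €15

€15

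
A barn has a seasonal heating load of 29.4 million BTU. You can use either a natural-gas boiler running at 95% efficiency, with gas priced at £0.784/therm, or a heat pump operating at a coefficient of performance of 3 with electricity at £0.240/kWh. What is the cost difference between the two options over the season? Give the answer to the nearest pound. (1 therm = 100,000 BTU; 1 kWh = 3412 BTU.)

Heat load = 29.4 × 10⁶ BTU = 29,400,000 BTU
Gas: input = 29,400,000 / 0.95 = 30,947,368 BTU = 309.5 therm → 309.5 × £0.784 = £242.63
Heat pump: 29,400,000 BTU / 3412 = 8,617 kWh heat; / 3 = 2,872 kWh in → × £0.240 = £689.33
Difference = |£242.63 − £689.33| = £446.70 ≈ £447

£447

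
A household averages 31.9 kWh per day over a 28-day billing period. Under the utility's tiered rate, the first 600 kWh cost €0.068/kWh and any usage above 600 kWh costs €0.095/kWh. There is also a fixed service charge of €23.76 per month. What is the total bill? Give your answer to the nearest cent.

Usage = 31.9 kWh/day × 28 days = 893.2 kWh
First 600 kWh × €0.068 = €40.80
Remaining 293.2 kWh × €0.095 = €27.85
Energy charge = €68.65; + service €23.76 = €92.41

€92.41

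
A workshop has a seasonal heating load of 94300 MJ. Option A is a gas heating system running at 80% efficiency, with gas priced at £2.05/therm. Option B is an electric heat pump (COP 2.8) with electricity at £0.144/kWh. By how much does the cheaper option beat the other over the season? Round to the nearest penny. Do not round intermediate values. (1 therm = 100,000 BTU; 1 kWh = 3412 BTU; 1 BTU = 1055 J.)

£943.19

Heat load = 94300 MJ = 94,300,000,000 J / 1055 = 89,383,886 BTU
Gas: input = 89,383,886 / 0.80 = 111,729,858 BTU = 1,117 therm → 1,117 × £2.05 = £2,290.46
Heat pump: 89,383,886 BTU / 3412 = 26,200 kWh heat; / 2.8 = 9,356 kWh in → × £0.144 = £1,347.27
Difference = |£2,290.46 − £1,347.27| = £943.19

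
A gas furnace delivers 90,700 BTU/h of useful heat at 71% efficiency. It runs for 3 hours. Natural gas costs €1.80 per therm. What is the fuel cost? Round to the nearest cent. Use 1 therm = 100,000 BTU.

Heat delivered = 90,700 BTU/h × 3 h = 272,100 BTU
Gas input = 272,100 / 0.71 = 383,239 BTU
= 383,239 / 100,000 = 3.832 therm
Cost = 3.832 × €1.80/therm = €6.90

€6.90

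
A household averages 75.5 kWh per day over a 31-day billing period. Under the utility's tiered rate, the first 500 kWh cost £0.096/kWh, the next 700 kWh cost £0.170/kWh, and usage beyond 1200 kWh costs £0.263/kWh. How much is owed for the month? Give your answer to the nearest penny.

£466.95

Usage = 75.5 kWh/day × 31 days = 2340.5 kWh
First 500 kWh × £0.096 = £48.00
Next 700 kWh × £0.170 = £119.00
Remaining 1140.5 kWh × £0.263 = £299.95
Total = £466.95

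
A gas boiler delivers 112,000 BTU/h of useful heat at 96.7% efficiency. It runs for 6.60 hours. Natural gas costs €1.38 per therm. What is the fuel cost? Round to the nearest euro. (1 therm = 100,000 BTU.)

Heat delivered = 112,000 BTU/h × 6.60 h = 739,200 BTU
Gas input = 739,200 / 0.967 = 764,426 BTU
= 764,426 / 100,000 = 7.644 therm
Cost = 7.644 × €1.38/therm = €10.55 ≈ €11

€11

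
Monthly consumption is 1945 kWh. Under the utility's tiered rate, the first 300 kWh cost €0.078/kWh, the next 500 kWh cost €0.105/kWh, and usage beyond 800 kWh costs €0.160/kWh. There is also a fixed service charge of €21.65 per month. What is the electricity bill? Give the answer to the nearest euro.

€281

First 300 kWh × €0.078 = €23.40
Next 500 kWh × €0.105 = €52.50
Remaining 1145 kWh × €0.160 = €183.20
Energy charge = €259.10; + service €21.65 = €280.75 ≈ €281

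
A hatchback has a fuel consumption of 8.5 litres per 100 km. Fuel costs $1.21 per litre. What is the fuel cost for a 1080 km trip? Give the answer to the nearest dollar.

Fuel = 8.5 L/100 km × 1080 km / 100 = 91.8 L
Cost = 91.8 L × $1.21/L = $111.08 ≈ $111

$111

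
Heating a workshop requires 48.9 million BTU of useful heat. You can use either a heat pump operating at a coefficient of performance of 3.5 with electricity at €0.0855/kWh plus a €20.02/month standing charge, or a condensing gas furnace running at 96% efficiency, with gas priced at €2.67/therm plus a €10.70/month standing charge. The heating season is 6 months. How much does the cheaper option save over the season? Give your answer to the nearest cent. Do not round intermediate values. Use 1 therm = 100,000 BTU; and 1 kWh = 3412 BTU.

Heat load = 48.9 × 10⁶ BTU = 48,900,000 BTU
Gas: input = 48,900,000 / 0.960 = 50,937,500 BTU = 509.4 therm → 509.4 × €2.67 = €1,360.03; + 6 × €10.70 standing = €1,424.23
Heat pump: 48,900,000 BTU / 3412 = 14,330 kWh heat; / 3.5 = 4,095 kWh in → × €0.0855 = €350.10; + 6 × €20.02 standing = €470.22
Difference = |€1,424.23 − €470.22| = €954.01

€954.01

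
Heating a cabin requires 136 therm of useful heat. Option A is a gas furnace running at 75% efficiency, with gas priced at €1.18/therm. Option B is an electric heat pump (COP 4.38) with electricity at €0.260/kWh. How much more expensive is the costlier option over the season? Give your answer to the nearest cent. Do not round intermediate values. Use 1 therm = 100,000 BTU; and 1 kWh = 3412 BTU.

Heat load = 136 therm × 100,000 = 13,600,000 BTU
Gas: input = 13,600,000 / 0.75 = 18,133,333 BTU = 181.3 therm → 181.3 × €1.18 = €213.97
Heat pump: 13,600,000 BTU / 3412 = 3,986 kWh heat; / 4.38 = 910 kWh in → × €0.260 = €236.61
Difference = |€213.97 − €236.61| = €22.63

€22.63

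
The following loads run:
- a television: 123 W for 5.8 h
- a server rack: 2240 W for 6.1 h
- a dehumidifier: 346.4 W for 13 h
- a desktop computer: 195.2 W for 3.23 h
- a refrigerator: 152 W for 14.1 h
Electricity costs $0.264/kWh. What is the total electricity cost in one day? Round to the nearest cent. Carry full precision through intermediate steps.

$5.72

television: 123 W × 5.8 h = 713 Wh = 0.7134 kWh
server rack: 2240 W × 6.1 h = 13,664 Wh = 13.66 kWh
dehumidifier: 346.4 W × 13 h = 4,503 Wh = 4.503 kWh
desktop computer: 195.2 W × 3.23 h = 630 Wh = 0.6305 kWh
refrigerator: 152 W × 14.1 h = 2,143 Wh = 2.143 kWh
Total energy = 0.7134 + 13.66 + 4.503 + 0.6305 + 2.143 = 21.65 kWh
Cost = 21.65 kWh × $0.264 = $5.72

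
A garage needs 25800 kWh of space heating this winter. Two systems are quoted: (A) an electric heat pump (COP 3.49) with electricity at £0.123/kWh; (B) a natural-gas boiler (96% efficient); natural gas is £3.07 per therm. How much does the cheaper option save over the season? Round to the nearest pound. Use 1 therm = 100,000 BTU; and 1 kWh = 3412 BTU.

£1906

Heat load = 25800 kWh × 3412 = 88,029,600 BTU
Gas: input = 88,029,600 / 0.96 = 91,697,500 BTU = 917 therm → 917 × £3.07 = £2,815.11
Heat pump: 88,029,600 BTU / 3412 = 25,800 kWh heat; / 3.49 = 7,393 kWh in → × £0.123 = £909.28
Difference = |£2,815.11 − £909.28| = £1,905.83 ≈ £1906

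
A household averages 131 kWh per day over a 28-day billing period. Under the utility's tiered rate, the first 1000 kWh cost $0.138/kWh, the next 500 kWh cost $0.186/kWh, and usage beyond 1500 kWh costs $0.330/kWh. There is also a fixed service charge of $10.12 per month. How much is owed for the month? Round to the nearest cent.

$956.56

Usage = 131 kWh/day × 28 days = 3668 kWh
First 1000 kWh × $0.138 = $138.00
Next 500 kWh × $0.186 = $93.00
Remaining 2168 kWh × $0.330 = $715.44
Energy charge = $946.44; + service $10.12 = $956.56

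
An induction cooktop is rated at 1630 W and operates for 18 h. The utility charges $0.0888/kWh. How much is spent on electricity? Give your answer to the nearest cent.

Energy = 1630 W × 18 h = 29,340 Wh = 29.34 kWh
Cost = 29.34 kWh × $0.0888/kWh = $2.61

$2.61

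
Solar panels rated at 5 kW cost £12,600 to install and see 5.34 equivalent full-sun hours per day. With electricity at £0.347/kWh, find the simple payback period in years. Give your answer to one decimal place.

3.7 years

Daily generation = 5 kW × 5.34 h = 26.7 kWh
Annual generation = 26.7 × 365 = 9745.5 kWh
Annual savings = 9745.5 × £0.347 = £3,381.69
Payback = £12,600 / £3,381.69 = 3.73 years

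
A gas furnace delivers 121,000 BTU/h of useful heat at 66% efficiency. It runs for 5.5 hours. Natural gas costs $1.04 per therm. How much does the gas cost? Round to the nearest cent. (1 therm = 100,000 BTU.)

$10.49

Heat delivered = 121,000 BTU/h × 5.5 h = 665,500 BTU
Gas input = 665,500 / 0.66 = 1,008,333 BTU
= 1,008,333 / 100,000 = 10.08 therm
Cost = 10.08 × $1.04/therm = $10.49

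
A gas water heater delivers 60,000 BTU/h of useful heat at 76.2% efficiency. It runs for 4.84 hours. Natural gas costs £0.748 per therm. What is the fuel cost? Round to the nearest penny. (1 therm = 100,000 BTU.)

Heat delivered = 60,000 BTU/h × 4.84 h = 290,400 BTU
Gas input = 290,400 / 0.762 = 381,102 BTU
= 381,102 / 100,000 = 3.811 therm
Cost = 3.811 × £0.748/therm = £2.85

£2.85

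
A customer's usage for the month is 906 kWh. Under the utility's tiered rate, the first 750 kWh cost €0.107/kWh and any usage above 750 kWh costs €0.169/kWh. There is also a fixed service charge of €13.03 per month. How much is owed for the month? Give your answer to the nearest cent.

First 750 kWh × €0.107 = €80.25
Remaining 156 kWh × €0.169 = €26.36
Energy charge = €106.61; + service €13.03 = €119.64

€119.64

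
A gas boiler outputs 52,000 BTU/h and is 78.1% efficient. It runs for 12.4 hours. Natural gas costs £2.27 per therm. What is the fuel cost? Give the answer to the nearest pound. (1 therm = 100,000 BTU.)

Heat delivered = 52,000 BTU/h × 12.4 h = 644,800 BTU
Gas input = 644,800 / 0.781 = 825,608 BTU
= 825,608 / 100,000 = 8.256 therm
Cost = 8.256 × £2.27/therm = £18.74 ≈ £19

£19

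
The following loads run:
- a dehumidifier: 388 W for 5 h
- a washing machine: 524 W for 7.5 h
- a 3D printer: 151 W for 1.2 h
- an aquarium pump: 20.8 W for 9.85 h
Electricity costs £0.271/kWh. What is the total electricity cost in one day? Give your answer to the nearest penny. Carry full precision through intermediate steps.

£1.70

dehumidifier: 388 W × 5 h = 1,940 Wh = 1.94 kWh
washing machine: 524 W × 7.5 h = 3,930 Wh = 3.93 kWh
3D printer: 151 W × 1.2 h = 181 Wh = 0.1812 kWh
aquarium pump: 20.8 W × 9.85 h = 205 Wh = 0.2049 kWh
Total energy = 1.94 + 3.93 + 0.1812 + 0.2049 = 6.256 kWh
Cost = 6.256 kWh × £0.271 = £1.70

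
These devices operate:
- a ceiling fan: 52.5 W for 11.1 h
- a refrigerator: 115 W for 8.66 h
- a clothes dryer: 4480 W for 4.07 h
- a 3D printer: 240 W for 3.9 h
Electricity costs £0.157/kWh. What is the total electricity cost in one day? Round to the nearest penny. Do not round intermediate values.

ceiling fan: 52.5 W × 11.1 h = 583 Wh = 0.5827 kWh
refrigerator: 115 W × 8.66 h = 996 Wh = 0.9959 kWh
clothes dryer: 4480 W × 4.07 h = 18,234 Wh = 18.23 kWh
3D printer: 240 W × 3.9 h = 936 Wh = 0.936 kWh
Total energy = 0.5827 + 0.9959 + 18.23 + 0.936 = 20.75 kWh
Cost = 20.75 kWh × £0.157 = £3.26

£3.26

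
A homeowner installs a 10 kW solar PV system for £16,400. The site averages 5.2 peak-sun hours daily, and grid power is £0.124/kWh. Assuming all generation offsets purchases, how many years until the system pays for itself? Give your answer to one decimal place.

Daily generation = 10 kW × 5.2 h = 52 kWh
Annual generation = 52 × 365 = 18980 kWh
Annual savings = 18980 × £0.124 = £2,353.52
Payback = £16,400 / £2,353.52 = 6.97 years

7.0 years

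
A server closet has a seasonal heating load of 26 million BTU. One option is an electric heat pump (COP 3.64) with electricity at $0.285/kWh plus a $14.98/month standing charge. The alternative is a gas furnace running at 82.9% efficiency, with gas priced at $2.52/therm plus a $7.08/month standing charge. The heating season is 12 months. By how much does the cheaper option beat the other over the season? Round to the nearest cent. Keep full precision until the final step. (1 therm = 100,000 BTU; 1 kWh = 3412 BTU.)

Heat load = 26 × 10⁶ BTU = 26,000,000 BTU
Gas: input = 26,000,000 / 0.829 = 31,363,088 BTU = 313.6 therm → 313.6 × $2.52 = $790.35; + 12 × $7.08 standing = $875.31
Heat pump: 26,000,000 BTU / 3412 = 7,620 kWh heat; / 3.64 = 2,093 kWh in → × $0.285 = $596.63; + 12 × $14.98 standing = $776.39
Difference = |$875.31 − $776.39| = $98.92

$98.92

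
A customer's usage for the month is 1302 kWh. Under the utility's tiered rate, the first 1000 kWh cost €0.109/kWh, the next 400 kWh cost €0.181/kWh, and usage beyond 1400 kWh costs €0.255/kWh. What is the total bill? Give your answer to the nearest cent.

€163.66

First 1000 kWh × €0.109 = €109.00
Next 302 kWh × €0.181 = €54.66
Remaining tier: 0 kWh (not reached)
Total = €163.66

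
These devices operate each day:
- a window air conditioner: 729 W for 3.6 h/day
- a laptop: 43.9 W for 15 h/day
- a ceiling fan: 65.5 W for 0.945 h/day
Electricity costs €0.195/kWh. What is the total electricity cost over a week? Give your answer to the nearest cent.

window air conditioner: 729 W × 3.6 h × 7 d = 18,371 Wh = 18.37 kWh
laptop: 43.9 W × 15 h × 7 d = 4,610 Wh = 4.609 kWh
ceiling fan: 65.5 W × 0.945 h × 7 d = 433 Wh = 0.4333 kWh
Total energy = 18.37 + 4.609 + 0.4333 = 23.41 kWh
Cost = 23.41 kWh × €0.195 = €4.57

€4.57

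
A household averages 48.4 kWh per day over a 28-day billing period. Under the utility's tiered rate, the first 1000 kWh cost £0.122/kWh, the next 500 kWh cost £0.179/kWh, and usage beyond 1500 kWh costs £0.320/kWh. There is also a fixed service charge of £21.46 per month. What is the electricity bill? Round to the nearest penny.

Usage = 48.4 kWh/day × 28 days = 1355.2 kWh
First 1000 kWh × £0.122 = £122.00
Next 355.2 kWh × £0.179 = £63.58
Remaining tier: 0 kWh (not reached)
Energy charge = £185.58; + service £21.46 = £207.04

£207.04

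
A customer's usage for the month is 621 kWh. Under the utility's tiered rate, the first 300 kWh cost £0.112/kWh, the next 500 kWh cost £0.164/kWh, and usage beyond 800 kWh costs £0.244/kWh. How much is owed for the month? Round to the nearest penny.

£86.24

First 300 kWh × £0.112 = £33.60
Next 321 kWh × £0.164 = £52.64
Remaining tier: 0 kWh (not reached)
Total = £86.24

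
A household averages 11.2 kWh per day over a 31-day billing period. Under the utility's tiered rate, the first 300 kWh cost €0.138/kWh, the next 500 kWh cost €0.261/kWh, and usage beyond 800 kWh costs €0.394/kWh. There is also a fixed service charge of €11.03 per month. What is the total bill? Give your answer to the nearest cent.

Usage = 11.2 kWh/day × 31 days = 347.2 kWh
First 300 kWh × €0.138 = €41.40
Next 47.2 kWh × €0.261 = €12.32
Remaining tier: 0 kWh (not reached)
Energy charge = €53.72; + service €11.03 = €64.75

€64.75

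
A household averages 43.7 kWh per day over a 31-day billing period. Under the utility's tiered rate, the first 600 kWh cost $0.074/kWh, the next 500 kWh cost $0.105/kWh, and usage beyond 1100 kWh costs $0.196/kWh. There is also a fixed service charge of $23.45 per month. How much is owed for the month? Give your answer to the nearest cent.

$170.27

Usage = 43.7 kWh/day × 31 days = 1354.7 kWh
First 600 kWh × $0.074 = $44.40
Next 500 kWh × $0.105 = $52.50
Remaining 254.7 kWh × $0.196 = $49.92
Energy charge = $146.82; + service $23.45 = $170.27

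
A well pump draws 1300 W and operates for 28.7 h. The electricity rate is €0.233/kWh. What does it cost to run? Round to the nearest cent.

€8.69

Energy = 1300 W × 28.7 h = 37,310 Wh = 37.31 kWh
Cost = 37.31 kWh × €0.233/kWh = €8.69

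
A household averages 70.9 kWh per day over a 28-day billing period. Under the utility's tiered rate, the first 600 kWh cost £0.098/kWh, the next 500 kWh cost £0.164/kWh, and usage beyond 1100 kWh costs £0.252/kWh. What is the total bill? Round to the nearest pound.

£364

Usage = 70.9 kWh/day × 28 days = 1985.2 kWh
First 600 kWh × £0.098 = £58.80
Next 500 kWh × £0.164 = £82.00
Remaining 885.2 kWh × £0.252 = £223.07
Total = £363.87 ≈ £364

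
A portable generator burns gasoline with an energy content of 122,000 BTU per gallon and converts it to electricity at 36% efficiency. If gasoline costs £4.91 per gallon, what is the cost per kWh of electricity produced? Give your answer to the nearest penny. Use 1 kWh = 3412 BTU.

Electrical output per gallon = 122,000 BTU × 0.36 / 3412 BTU/kWh = 12.87 kWh
Cost per kWh = £4.91 / 12.87 kWh = £0.381

£0.38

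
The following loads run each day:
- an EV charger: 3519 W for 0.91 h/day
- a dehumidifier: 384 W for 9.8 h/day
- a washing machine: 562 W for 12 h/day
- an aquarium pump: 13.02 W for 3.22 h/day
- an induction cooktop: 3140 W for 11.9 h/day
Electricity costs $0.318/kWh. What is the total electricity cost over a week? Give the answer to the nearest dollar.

$114

EV charger: 3519 W × 0.91 h × 7 d = 22,416 Wh = 22.42 kWh
dehumidifier: 384 W × 9.8 h × 7 d = 26,342 Wh = 26.34 kWh
washing machine: 562 W × 12 h × 7 d = 47,208 Wh = 47.21 kWh
aquarium pump: 13.02 W × 3.22 h × 7 d = 293 Wh = 0.2935 kWh
induction cooktop: 3140 W × 11.9 h × 7 d = 261,562 Wh = 261.6 kWh
Total energy = 22.42 + 26.34 + 47.21 + 0.2935 + 261.6 = 357.8 kWh
Cost = 357.8 kWh × $0.318 = $113.79 ≈ $114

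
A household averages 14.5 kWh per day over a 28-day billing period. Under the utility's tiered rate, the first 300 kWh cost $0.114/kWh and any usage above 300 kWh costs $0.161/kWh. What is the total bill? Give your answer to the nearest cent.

Usage = 14.5 kWh/day × 28 days = 406 kWh
First 300 kWh × $0.114 = $34.20
Remaining 106 kWh × $0.161 = $17.07
Total = $51.27

$51.27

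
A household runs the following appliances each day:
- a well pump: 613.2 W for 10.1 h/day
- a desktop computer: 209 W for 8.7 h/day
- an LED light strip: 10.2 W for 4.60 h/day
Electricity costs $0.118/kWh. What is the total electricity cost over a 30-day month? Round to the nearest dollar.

$29

well pump: 613.2 W × 10.1 h × 30 d = 185,800 Wh = 185.8 kWh
desktop computer: 209 W × 8.7 h × 30 d = 54,549 Wh = 54.55 kWh
LED light strip: 10.2 W × 4.60 h × 30 d = 1,408 Wh = 1.408 kWh
Total energy = 185.8 + 54.55 + 1.408 = 241.8 kWh
Cost = 241.8 kWh × $0.118 = $28.53 ≈ $29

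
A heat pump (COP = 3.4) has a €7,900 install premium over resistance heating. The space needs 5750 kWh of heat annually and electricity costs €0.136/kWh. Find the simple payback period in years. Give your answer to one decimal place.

Resistance: 5750 kWh × €0.136 = €782.00/yr
Heat pump: 5750 / 3.4 = 1691 kWh in → × €0.136 = €230.00/yr
Annual savings = €552.00
Payback = €7,900 / €552.00 = 14.3 years

14.3 years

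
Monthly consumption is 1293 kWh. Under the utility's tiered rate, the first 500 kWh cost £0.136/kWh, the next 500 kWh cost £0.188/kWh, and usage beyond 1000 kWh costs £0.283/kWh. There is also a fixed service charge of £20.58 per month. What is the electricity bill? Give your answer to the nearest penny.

First 500 kWh × £0.136 = £68.00
Next 500 kWh × £0.188 = £94.00
Remaining 293 kWh × £0.283 = £82.92
Energy charge = £244.92; + service £20.58 = £265.50

£265.50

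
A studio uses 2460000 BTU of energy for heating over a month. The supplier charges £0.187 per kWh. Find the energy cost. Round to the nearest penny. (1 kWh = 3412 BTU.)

2460000 BTU × (0.00029308 kWh/BTU) = 721 kWh
Cost = 721 kWh × £0.187/kWh = £134.82

£134.82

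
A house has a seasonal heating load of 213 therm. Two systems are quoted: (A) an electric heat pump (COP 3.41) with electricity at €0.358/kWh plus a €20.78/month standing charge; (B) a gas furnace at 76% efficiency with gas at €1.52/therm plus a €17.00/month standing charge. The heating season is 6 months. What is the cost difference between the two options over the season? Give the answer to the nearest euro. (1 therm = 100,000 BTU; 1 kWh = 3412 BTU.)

€252

Heat load = 213 therm × 100,000 = 21,300,000 BTU
Gas: input = 21,300,000 / 0.76 = 28,026,316 BTU = 280.3 therm → 280.3 × €1.52 = €426.00; + 6 × €17.00 standing = €528.00
Heat pump: 21,300,000 BTU / 3412 = 6,243 kWh heat; / 3.41 = 1,831 kWh in → × €0.358 = €655.39; + 6 × €20.78 standing = €780.07
Difference = |€528.00 − €780.07| = €252.07 ≈ €252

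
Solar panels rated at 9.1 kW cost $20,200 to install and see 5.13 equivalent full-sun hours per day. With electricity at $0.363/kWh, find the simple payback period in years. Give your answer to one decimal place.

3.3 years

Daily generation = 9.1 kW × 5.13 h = 46.68 kWh
Annual generation = 46.68 × 365 = 17039 kWh
Annual savings = 17039 × $0.363 = $6,185.26
Payback = $20,200 / $6,185.26 = 3.27 years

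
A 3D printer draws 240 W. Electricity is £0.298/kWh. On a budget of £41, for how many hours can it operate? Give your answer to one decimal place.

573.3 h

Energy budget = £41 / £0.298 per kWh = 137.6 kWh = 137,584 Wh
Runtime = 137,584 Wh / 240 W = 573.3 h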